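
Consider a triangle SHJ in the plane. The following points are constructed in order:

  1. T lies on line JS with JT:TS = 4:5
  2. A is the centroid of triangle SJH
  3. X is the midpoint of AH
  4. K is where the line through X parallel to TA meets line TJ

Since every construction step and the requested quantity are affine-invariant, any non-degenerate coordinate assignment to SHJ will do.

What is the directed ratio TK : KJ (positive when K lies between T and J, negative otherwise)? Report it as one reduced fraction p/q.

TK:KJ = 1/7

Choose coordinates S = (0, 0), H = (1, 0), J = (0, 1).
1. T lies on line JS with JT:TS = 4:5 ⇒ T = (0, 5/9)
2. A is the centroid of triangle SJH ⇒ A = (1/3, 1/3)
3. X is the midpoint of AH ⇒ X = (2/3, 1/6)
4. K is where the line through X parallel to TA meets line TJ ⇒ K = (0, 11/18)
K = T + t·(J−T) with t = 1/8, so TK:KJ = t:(1−t) = 1/8:7/8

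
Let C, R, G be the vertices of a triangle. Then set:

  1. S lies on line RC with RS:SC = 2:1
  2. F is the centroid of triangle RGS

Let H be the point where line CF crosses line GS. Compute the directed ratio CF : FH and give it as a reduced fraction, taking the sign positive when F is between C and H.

Assign C = (0, 0), R = (1, 0), G = (0, 1) — the answer is frame-independent, so this choice is without loss of generality.
1. S lies on line RC with RS:SC = 2:1 ⇒ S = (1/3, 0)
2. F is the centroid of triangle RGS ⇒ F = (4/9, 1/3)
line CF meets GS at H = (4/15, 1/5)
F = C + t·(H−C) with t = 5/3, so CF:FH = 5/3:-2/3

CF:FH = -5/2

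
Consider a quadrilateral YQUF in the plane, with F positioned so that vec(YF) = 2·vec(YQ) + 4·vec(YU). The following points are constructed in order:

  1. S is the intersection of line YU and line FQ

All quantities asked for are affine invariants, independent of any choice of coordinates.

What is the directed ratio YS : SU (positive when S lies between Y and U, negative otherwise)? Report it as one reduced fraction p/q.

YS:SU = -4/5

Assign Y = (0, 0), Q = (1, 0), U = (0, 1), F = (2, 4) — the answer is frame-independent, so this choice is without loss of generality.
1. S is the intersection of line YU and line FQ ⇒ S = (0, -4)
S = Y + t·(U−Y) with t = -4, so YS:SU = t:(1−t) = -4:5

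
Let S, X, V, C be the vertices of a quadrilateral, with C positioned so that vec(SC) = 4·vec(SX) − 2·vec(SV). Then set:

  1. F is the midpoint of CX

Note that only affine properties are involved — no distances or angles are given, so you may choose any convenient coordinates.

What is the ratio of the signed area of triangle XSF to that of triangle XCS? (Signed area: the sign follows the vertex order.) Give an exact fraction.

Choose coordinates S = (0, 0), X = (1, 0), V = (0, 1), C = (4, -2).
1. F is the midpoint of CX ⇒ F = (5/2, -1)
2·[XSF] = 1, 2·[XCS] = -2
[XSF]:[XCS] = 1:-2 = -1/2

[XSF]:[XCS] = -1/2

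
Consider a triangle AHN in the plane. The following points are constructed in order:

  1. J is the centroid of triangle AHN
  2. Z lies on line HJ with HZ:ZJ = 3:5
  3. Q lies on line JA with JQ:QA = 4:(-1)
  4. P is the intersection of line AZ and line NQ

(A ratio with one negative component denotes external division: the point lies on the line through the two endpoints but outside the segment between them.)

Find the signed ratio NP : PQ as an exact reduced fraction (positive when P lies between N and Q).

NP:PQ = 54/5

Choose coordinates A = (0, 0), H = (1, 0), N = (0, 1).
1. J is the centroid of triangle AHN ⇒ J = (1/3, 1/3)
2. Z lies on line HJ with HZ:ZJ = 3:5 ⇒ Z = (3/4, 1/8)
3. Q lies on line JA with JQ:QA = 4:(-1) ⇒ Q = (-1/9, -1/9)
4. P is the intersection of line AZ and line NQ ⇒ P = (-6/59, -1/59)
P = N + t·(Q−N) with t = 54/59, so NP:PQ = t:(1−t) = 54/59:5/59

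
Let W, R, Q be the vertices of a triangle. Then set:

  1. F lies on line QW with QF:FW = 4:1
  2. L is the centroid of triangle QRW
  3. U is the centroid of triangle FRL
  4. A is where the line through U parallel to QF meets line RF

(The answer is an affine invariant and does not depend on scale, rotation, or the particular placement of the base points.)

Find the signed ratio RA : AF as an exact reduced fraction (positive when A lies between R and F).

Choose coordinates W = (0, 0), R = (1, 0), Q = (0, 1).
1. F lies on line QW with QF:FW = 4:1 ⇒ F = (0, 1/5)
2. L is the centroid of triangle QRW ⇒ L = (1/3, 1/3)
3. U is the centroid of triangle FRL ⇒ U = (4/9, 8/45)
4. A is where the line through U parallel to QF meets line RF ⇒ A = (4/9, 1/9)
A = R + t·(F−R) with t = 5/9, so RA:AF = t:(1−t) = 5/9:4/9

RA:AF = 5/4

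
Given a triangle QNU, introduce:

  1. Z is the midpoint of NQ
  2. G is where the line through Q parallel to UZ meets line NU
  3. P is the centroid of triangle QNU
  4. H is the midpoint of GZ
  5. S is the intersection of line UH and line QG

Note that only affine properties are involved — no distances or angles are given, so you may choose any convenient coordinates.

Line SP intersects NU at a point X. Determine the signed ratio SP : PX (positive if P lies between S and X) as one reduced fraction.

SP:PX = 1/2

Choose coordinates Q = (0, 0), N = (1, 0), U = (0, 1).
1. Z is the midpoint of NQ ⇒ Z = (1/2, 0)
2. G is where the line through Q parallel to UZ meets line NU ⇒ G = (-1, 2)
3. P is the centroid of triangle QNU ⇒ P = (1/3, 1/3)
4. H is the midpoint of GZ ⇒ H = (-1/4, 1)
5. S is the intersection of line UH and line QG ⇒ S = (-1/2, 1)
line SP meets NU at X = (2, -1)
P = S + t·(X−S) with t = 1/3, so SP:PX = 1/3:2/3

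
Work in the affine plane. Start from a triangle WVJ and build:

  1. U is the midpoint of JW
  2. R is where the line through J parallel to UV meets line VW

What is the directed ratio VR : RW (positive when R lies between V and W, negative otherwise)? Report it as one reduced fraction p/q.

Work in coordinates with W = (0, 0), V = (1, 0), J = (0, 1).
1. U is the midpoint of JW ⇒ U = (0, 1/2)
2. R is where the line through J parallel to UV meets line VW ⇒ R = (2, 0)
R = V + t·(W−V) with t = -1, so VR:RW = t:(1−t) = -1:2

VR:RW = -1/2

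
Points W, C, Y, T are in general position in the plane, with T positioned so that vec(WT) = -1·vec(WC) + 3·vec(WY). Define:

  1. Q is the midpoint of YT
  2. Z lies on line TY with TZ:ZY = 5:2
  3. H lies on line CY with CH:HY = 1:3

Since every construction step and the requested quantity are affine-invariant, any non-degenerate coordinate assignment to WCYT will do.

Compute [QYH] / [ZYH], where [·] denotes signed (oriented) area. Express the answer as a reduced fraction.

Choose coordinates W = (0, 0), C = (1, 0), Y = (0, 1), T = (-1, 3).
1. Q is the midpoint of YT ⇒ Q = (-1/2, 2)
2. Z lies on line TY with TZ:ZY = 5:2 ⇒ Z = (-2/7, 11/7)
3. H lies on line CY with CH:HY = 1:3 ⇒ H = (3/4, 1/4)
2·[QYH] = 3/8, 2·[ZYH] = 3/14
[QYH]:[ZYH] = 3/8:3/14 = 7/4

[QYH]:[ZYH] = 7/4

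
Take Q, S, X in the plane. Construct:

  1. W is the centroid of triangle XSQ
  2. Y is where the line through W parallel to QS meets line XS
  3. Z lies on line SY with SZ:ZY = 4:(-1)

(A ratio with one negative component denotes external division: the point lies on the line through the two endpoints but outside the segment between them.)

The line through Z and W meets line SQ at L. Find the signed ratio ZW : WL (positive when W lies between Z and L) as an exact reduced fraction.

Choose coordinates Q = (0, 0), S = (1, 0), X = (0, 1).
1. W is the centroid of triangle XSQ ⇒ W = (1/3, 1/3)
2. Y is where the line through W parallel to QS meets line XS ⇒ Y = (2/3, 1/3)
3. Z lies on line SY with SZ:ZY = 4:(-1) ⇒ Z = (5/9, 4/9)
line ZW meets SQ at L = (-1/3, 0)
W = Z + t·(L−Z) with t = 1/4, so ZW:WL = 1/4:3/4

ZW:WL = 1/3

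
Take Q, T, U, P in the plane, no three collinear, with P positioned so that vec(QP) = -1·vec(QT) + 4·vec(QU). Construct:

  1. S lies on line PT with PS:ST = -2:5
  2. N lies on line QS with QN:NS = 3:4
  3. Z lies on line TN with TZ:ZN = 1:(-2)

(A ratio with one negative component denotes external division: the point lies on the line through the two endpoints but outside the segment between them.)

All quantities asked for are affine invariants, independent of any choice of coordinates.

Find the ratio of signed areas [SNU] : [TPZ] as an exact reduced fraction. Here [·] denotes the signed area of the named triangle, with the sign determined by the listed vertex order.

[SNU]:[TPZ] = -7/12

Set Q = (0, 0), T = (1, 0), U = (0, 1), P = (-1, 4); any affine frame gives the same invariant.
1. S lies on line PT with PS:ST = -2:5 ⇒ S = (-7/3, 20/3)
2. N lies on line QS with QN:NS = 3:4 ⇒ N = (-1, 20/7)
3. Z lies on line TN with TZ:ZN = 1:(-2) ⇒ Z = (3, -20/7)
2·[SNU] = 4/3, 2·[TPZ] = -16/7
[SNU]:[TPZ] = 4/3:-16/7 = -7/12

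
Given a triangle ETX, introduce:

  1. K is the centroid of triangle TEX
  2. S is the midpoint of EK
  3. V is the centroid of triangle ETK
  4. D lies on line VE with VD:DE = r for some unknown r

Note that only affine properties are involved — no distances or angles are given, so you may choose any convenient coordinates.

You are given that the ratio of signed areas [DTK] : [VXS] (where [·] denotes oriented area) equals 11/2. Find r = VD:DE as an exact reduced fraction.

Choose coordinates E = (0, 0), T = (1, 0), X = (0, 1).
1. K is the centroid of triangle TEX ⇒ K = (1/3, 1/3)
2. S is the midpoint of EK ⇒ S = (1/6, 1/6)
3. V is the centroid of triangle ETK ⇒ V = (4/9, 1/9)
4. With VD:DE = r, write λ = r/(r+1) so D = V + λ·(E−V); D is affine-linear in λ
Every point depending on D is an affine combination of D and λ-independent points, so each such coordinate is linear in λ; the λ² term in each signed area is a multiple of (E−V)×(E−V) = 0, so 2·[DTK] and 2·[VXS] are each linear in λ. Evaluating at λ=0 and λ=1:
  2·[DTK] = 2/9·λ + 1/9,   2·[VXS] = 2/9
So [DTK]:[VXS] = (2/9·λ + 1/9) / (2/9). Setting this equal to 11/2:
  2/9·λ + 1/9 = 11/2·(2/9)  ⇒  λ = 5
Then r = λ/(1−λ) = (5)/(-4) = -5/4. Check: with r = -5/4, D = (-16/9, -4/9) and [DTK]:[VXS] = 11/2 as required.

r = -5/4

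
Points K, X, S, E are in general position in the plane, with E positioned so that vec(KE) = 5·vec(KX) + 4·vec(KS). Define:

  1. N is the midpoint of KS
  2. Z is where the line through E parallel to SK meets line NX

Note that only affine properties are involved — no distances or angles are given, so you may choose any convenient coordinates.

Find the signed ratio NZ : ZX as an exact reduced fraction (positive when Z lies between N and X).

Choose coordinates K = (0, 0), X = (1, 0), S = (0, 1), E = (5, 4).
1. N is the midpoint of KS ⇒ N = (0, 1/2)
2. Z is where the line through E parallel to SK meets line NX ⇒ Z = (5, -2)
Z = N + t·(X−N) with t = 5, so NZ:ZX = t:(1−t) = 5:-4

NZ:ZX = -5/4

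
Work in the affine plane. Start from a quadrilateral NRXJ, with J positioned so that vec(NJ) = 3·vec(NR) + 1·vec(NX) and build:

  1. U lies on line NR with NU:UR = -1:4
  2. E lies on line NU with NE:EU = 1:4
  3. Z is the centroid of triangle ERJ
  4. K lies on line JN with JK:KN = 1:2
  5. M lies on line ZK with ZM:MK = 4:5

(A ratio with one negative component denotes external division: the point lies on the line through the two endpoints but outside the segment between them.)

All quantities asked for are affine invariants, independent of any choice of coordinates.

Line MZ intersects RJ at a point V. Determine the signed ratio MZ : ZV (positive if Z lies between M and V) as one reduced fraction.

MZ:ZV = -1/36

Set N = (0, 0), R = (1, 0), X = (0, 1), J = (3, 1); any affine frame gives the same invariant.
1. U lies on line NR with NU:UR = -1:4 ⇒ U = (-1/3, 0)
2. E lies on line NU with NE:EU = 1:4 ⇒ E = (-1/15, 0)
3. Z is the centroid of triangle ERJ ⇒ Z = (59/45, 1/3)
4. K lies on line JN with JK:KN = 1:2 ⇒ K = (2, 2/3)
5. M lies on line ZK with ZM:MK = 4:5 ⇒ M = (131/81, 13/27)
line MZ meets RJ at V = (37/3, 17/3)
Z = M + t·(V−M) with t = -1/35, so MZ:ZV = -1/35:36/35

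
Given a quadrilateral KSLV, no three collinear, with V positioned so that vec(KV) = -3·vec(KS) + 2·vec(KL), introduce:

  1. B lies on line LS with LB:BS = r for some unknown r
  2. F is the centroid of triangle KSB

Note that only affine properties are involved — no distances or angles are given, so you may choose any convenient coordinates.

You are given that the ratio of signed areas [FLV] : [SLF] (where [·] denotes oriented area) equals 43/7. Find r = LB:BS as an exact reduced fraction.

r = 4/3

Set K = (0, 0), S = (1, 0), L = (0, 1), V = (-3, 2); any affine frame gives the same invariant.
1. With LB:BS = r, write λ = r/(r+1) so B = L + λ·(S−L); B is affine-linear in λ
2. F is the centroid of triangle KSB ⇒ F is an affine combination of earlier points and hence also affine-linear in λ
Every point depending on B is an affine combination of B and λ-independent points, so each such coordinate is linear in λ; the λ² term in each signed area is a multiple of (S−L)×(S−L) = 0, so 2·[FLV] and 2·[SLF] are each linear in λ. Evaluating at λ=0 and λ=1:
  2·[FLV] = 2/3·λ + 5/3,   2·[SLF] = 1/3
So [FLV]:[SLF] = (2/3·λ + 5/3) / (1/3). Setting this equal to 43/7:
  2/3·λ + 5/3 = 43/7·(1/3)  ⇒  λ = 4/7
Then r = λ/(1−λ) = (4/7)/(3/7) = 4/3. Check: with r = 4/3, B = (4/7, 3/7) and [FLV]:[SLF] = 43/7 as required.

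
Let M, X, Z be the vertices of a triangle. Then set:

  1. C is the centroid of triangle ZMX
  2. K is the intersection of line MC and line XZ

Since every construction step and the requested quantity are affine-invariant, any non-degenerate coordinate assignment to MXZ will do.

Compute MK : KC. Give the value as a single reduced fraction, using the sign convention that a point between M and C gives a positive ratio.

Set M = (0, 0), X = (1, 0), Z = (0, 1); any affine frame gives the same invariant.
1. C is the centroid of triangle ZMX ⇒ C = (1/3, 1/3)
2. K is the intersection of line MC and line XZ ⇒ K = (1/2, 1/2)
K = M + t·(C−M) with t = 3/2, so MK:KC = t:(1−t) = 3/2:-1/2

MK:KC = -3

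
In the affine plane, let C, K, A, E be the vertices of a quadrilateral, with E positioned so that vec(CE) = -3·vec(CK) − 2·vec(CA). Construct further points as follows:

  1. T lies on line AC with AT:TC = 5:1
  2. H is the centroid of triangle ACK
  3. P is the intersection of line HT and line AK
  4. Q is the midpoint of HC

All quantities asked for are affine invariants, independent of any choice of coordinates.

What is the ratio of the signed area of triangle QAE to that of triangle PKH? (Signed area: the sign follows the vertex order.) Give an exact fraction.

Assign C = (0, 0), K = (1, 0), A = (0, 1), E = (-3, -2) — the answer is frame-independent, so this choice is without loss of generality.
1. T lies on line AC with AT:TC = 5:1 ⇒ T = (0, 1/6)
2. H is the centroid of triangle ACK ⇒ H = (1/3, 1/3)
3. P is the intersection of line HT and line AK ⇒ P = (5/9, 4/9)
4. Q is the midpoint of HC ⇒ Q = (1/6, 1/6)
2·[QAE] = 3, 2·[PKH] = -4/27
[QAE]:[PKH] = 3:-4/27 = -81/4

[QAE]:[PKH] = -81/4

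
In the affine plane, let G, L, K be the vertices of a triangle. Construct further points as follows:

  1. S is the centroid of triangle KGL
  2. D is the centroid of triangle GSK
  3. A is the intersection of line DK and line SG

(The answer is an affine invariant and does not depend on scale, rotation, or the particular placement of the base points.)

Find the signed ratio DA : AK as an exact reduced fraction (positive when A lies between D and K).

DA:AK = -1/3

Set G = (0, 0), L = (1, 0), K = (0, 1); any affine frame gives the same invariant.
1. S is the centroid of triangle KGL ⇒ S = (1/3, 1/3)
2. D is the centroid of triangle GSK ⇒ D = (1/9, 4/9)
3. A is the intersection of line DK and line SG ⇒ A = (1/6, 1/6)
A = D + t·(K−D) with t = -1/2, so DA:AK = t:(1−t) = -1/2:3/2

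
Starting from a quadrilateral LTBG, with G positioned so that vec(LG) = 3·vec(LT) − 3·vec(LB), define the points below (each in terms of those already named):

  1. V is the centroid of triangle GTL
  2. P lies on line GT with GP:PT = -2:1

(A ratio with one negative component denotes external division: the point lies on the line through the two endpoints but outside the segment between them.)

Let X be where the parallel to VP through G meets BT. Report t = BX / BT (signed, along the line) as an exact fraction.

t = 8/5

Choose coordinates L = (0, 0), T = (1, 0), B = (0, 1), G = (3, -3).
1. V is the centroid of triangle GTL ⇒ V = (4/3, -1)
2. P lies on line GT with GP:PT = -2:1 ⇒ P = (-1, 3)
through G parallel to VP: direction (-7/3, 4); meets BT at X = (8/5, -3/5)
X = B + t·(T−B) with t = 8/5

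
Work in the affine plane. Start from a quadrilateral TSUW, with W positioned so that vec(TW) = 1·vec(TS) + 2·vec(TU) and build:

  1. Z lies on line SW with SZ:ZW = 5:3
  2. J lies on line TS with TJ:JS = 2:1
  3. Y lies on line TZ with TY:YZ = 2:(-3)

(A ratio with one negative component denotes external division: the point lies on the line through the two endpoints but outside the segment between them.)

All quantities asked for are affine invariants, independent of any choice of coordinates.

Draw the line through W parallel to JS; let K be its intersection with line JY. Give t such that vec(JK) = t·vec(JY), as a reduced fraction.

t = -4/5

Choose coordinates T = (0, 0), S = (1, 0), U = (0, 1), W = (1, 2).
1. Z lies on line SW with SZ:ZW = 5:3 ⇒ Z = (1, 5/4)
2. J lies on line TS with TJ:JS = 2:1 ⇒ J = (2/3, 0)
3. Y lies on line TZ with TY:YZ = 2:(-3) ⇒ Y = (-2, -5/2)
through W parallel to JS: direction (1/3, 0); meets JY at K = (14/5, 2)
K = J + t·(Y−J) with t = -4/5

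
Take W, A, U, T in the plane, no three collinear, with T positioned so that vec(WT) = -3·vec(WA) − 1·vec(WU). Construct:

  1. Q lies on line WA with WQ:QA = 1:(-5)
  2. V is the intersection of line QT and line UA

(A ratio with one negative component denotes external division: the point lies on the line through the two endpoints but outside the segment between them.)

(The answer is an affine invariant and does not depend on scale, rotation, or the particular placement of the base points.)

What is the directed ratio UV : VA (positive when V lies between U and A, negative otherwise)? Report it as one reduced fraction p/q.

UV:VA = 2

Work in coordinates with W = (0, 0), A = (1, 0), U = (0, 1), T = (-3, -1).
1. Q lies on line WA with WQ:QA = 1:(-5) ⇒ Q = (-1/4, 0)
2. V is the intersection of line QT and line UA ⇒ V = (2/3, 1/3)
V = U + t·(A−U) with t = 2/3, so UV:VA = t:(1−t) = 2/3:1/3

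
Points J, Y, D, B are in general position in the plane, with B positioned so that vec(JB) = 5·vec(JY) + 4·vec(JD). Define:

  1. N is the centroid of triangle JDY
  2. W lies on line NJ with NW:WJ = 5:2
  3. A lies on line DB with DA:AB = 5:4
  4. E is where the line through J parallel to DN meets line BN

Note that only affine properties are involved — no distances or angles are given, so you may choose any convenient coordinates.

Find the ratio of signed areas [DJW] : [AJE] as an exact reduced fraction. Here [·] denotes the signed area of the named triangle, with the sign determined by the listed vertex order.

[DJW]:[AJE] = -117/259

Work in coordinates with J = (0, 0), Y = (1, 0), D = (0, 1), B = (5, 4).
1. N is the centroid of triangle JDY ⇒ N = (1/3, 1/3)
2. W lies on line NJ with NW:WJ = 5:2 ⇒ W = (2/21, 2/21)
3. A lies on line DB with DA:AB = 5:4 ⇒ A = (25/9, 8/3)
4. E is where the line through J parallel to DN meets line BN ⇒ E = (-1/39, 2/39)
2·[DJW] = 2/21, 2·[AJE] = -74/351
[DJW]:[AJE] = 2/21:-74/351 = -117/259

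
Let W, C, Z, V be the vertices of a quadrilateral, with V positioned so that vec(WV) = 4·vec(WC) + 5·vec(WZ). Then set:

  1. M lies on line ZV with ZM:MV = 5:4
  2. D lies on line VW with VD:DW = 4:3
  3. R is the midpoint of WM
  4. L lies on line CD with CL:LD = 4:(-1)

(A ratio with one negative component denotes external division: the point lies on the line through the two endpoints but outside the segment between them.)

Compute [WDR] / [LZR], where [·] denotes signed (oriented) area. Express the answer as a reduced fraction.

Work in coordinates with W = (0, 0), C = (1, 0), Z = (0, 1), V = (4, 5).
1. M lies on line ZV with ZM:MV = 5:4 ⇒ M = (20/9, 29/9)
2. D lies on line VW with VD:DW = 4:3 ⇒ D = (12/7, 15/7)
3. R is the midpoint of WM ⇒ R = (10/9, 29/18)
4. L lies on line CD with CL:LD = 4:(-1) ⇒ L = (41/21, 20/7)
2·[WDR] = 8/21, 2·[LZR] = 47/54
[WDR]:[LZR] = 8/21:47/54 = 144/329

[WDR]:[LZR] = 144/329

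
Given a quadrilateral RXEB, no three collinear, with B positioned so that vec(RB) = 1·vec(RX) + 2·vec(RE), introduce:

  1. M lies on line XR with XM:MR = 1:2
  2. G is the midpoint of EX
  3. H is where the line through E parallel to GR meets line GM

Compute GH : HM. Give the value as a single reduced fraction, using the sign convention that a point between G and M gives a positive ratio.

Choose coordinates R = (0, 0), X = (1, 0), E = (0, 1), B = (1, 2).
1. M lies on line XR with XM:MR = 1:2 ⇒ M = (2/3, 0)
2. G is the midpoint of EX ⇒ G = (1/2, 1/2)
3. H is where the line through E parallel to GR meets line GM ⇒ H = (1/4, 5/4)
H = G + t·(M−G) with t = -3/2, so GH:HM = t:(1−t) = -3/2:5/2

GH:HM = -3/5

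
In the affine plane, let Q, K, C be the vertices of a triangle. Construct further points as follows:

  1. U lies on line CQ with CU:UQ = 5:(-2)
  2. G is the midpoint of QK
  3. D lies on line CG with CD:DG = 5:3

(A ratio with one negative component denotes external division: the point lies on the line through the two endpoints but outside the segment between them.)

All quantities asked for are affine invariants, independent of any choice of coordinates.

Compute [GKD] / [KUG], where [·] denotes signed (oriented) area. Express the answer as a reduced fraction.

[GKD]:[KUG] = -9/16

Work in coordinates with Q = (0, 0), K = (1, 0), C = (0, 1).
1. U lies on line CQ with CU:UQ = 5:(-2) ⇒ U = (0, -2/3)
2. G is the midpoint of QK ⇒ G = (1/2, 0)
3. D lies on line CG with CD:DG = 5:3 ⇒ D = (5/16, 3/8)
2·[GKD] = 3/16, 2·[KUG] = -1/3
[GKD]:[KUG] = 3/16:-1/3 = -9/16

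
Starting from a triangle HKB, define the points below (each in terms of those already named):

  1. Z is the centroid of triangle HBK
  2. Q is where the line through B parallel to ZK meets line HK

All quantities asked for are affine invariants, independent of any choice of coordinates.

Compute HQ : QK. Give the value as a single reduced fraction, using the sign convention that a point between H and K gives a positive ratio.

Choose coordinates H = (0, 0), K = (1, 0), B = (0, 1).
1. Z is the centroid of triangle HBK ⇒ Z = (1/3, 1/3)
2. Q is where the line through B parallel to ZK meets line HK ⇒ Q = (2, 0)
Q = H + t·(K−H) with t = 2, so HQ:QK = t:(1−t) = 2:-1

HQ:QK = -2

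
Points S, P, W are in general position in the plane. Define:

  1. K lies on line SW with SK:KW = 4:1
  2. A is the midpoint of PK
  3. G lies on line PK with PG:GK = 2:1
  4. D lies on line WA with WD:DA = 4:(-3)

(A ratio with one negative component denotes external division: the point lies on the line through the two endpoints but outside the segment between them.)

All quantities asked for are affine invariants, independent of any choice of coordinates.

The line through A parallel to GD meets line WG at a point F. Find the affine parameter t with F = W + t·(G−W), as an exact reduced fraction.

Set S = (0, 0), P = (1, 0), W = (0, 1); any affine frame gives the same invariant.
1. K lies on line SW with SK:KW = 4:1 ⇒ K = (0, 4/5)
2. A is the midpoint of PK ⇒ A = (1/2, 2/5)
3. G lies on line PK with PG:GK = 2:1 ⇒ G = (1/3, 8/15)
4. D lies on line WA with WD:DA = 4:(-3) ⇒ D = (2, -7/5)
through A parallel to GD: direction (5/3, -29/15); meets WG at F = (1/12, 53/60)
F = W + t·(G−W) with t = 1/4

t = 1/4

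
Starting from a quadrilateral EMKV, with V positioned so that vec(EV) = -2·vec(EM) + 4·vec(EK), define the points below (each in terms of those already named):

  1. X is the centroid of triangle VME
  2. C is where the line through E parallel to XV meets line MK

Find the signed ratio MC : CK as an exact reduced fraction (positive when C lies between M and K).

Assign E = (0, 0), M = (1, 0), K = (0, 1), V = (-2, 4) — the answer is frame-independent, so this choice is without loss of generality.
1. X is the centroid of triangle VME ⇒ X = (-1/3, 4/3)
2. C is where the line through E parallel to XV meets line MK ⇒ C = (-5/3, 8/3)
C = M + t·(K−M) with t = 8/3, so MC:CK = t:(1−t) = 8/3:-5/3

MC:CK = -8/5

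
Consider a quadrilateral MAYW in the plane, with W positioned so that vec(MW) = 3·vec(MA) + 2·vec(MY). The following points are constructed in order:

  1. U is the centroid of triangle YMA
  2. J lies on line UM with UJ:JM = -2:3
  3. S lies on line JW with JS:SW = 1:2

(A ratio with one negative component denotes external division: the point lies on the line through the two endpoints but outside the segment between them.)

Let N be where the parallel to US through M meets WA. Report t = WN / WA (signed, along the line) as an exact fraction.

t = -1/2

Set M = (0, 0), A = (1, 0), Y = (0, 1), W = (3, 2); any affine frame gives the same invariant.
1. U is the centroid of triangle YMA ⇒ U = (1/3, 1/3)
2. J lies on line UM with UJ:JM = -2:3 ⇒ J = (1, 1)
3. S lies on line JW with JS:SW = 1:2 ⇒ S = (5/3, 4/3)
through M parallel to US: direction (4/3, 1); meets WA at N = (4, 3)
N = W + t·(A−W) with t = -1/2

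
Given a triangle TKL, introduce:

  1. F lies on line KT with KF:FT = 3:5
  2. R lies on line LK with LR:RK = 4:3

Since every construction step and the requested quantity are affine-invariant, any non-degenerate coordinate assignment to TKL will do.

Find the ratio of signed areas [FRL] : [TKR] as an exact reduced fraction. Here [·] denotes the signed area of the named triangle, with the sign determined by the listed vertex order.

[FRL]:[TKR] = 1/2

Work in coordinates with T = (0, 0), K = (1, 0), L = (0, 1).
1. F lies on line KT with KF:FT = 3:5 ⇒ F = (5/8, 0)
2. R lies on line LK with LR:RK = 4:3 ⇒ R = (4/7, 3/7)
2·[FRL] = 3/14, 2·[TKR] = 3/7
[FRL]:[TKR] = 3/14:3/7 = 1/2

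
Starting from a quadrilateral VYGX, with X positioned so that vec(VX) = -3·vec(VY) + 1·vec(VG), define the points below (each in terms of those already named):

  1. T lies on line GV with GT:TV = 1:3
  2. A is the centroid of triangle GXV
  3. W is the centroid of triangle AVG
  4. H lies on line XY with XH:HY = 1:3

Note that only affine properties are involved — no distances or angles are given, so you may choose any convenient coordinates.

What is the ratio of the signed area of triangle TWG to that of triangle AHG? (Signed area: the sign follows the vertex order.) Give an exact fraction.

Assign V = (0, 0), Y = (1, 0), G = (0, 1), X = (-3, 1) — the answer is frame-independent, so this choice is without loss of generality.
1. T lies on line GV with GT:TV = 1:3 ⇒ T = (0, 3/4)
2. A is the centroid of triangle GXV ⇒ A = (-1, 2/3)
3. W is the centroid of triangle AVG ⇒ W = (-1/3, 5/9)
4. H lies on line XY with XH:HY = 1:3 ⇒ H = (-2, 3/4)
2·[TWG] = -1/12, 2·[AHG] = -5/12
[TWG]:[AHG] = -1/12:-5/12 = 1/5

[TWG]:[AHG] = 1/5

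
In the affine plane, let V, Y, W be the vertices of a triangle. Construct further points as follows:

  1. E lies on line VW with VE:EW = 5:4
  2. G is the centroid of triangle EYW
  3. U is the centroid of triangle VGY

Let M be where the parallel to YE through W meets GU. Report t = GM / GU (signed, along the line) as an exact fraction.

t = -24/23

Work in coordinates with V = (0, 0), Y = (1, 0), W = (0, 1).
1. E lies on line VW with VE:EW = 5:4 ⇒ E = (0, 5/9)
2. G is the centroid of triangle EYW ⇒ G = (1/3, 14/27)
3. U is the centroid of triangle VGY ⇒ U = (4/9, 14/81)
through W parallel to YE: direction (-1, 5/9); meets GU at M = (5/23, 182/207)
M = G + t·(U−G) with t = -24/23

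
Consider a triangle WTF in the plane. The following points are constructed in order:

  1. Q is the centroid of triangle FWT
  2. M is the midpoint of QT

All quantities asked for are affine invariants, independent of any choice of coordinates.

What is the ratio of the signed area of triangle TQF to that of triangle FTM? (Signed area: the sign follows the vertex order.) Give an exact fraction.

Assign W = (0, 0), T = (1, 0), F = (0, 1) — the answer is frame-independent, so this choice is without loss of generality.
1. Q is the centroid of triangle FWT ⇒ Q = (1/3, 1/3)
2. M is the midpoint of QT ⇒ M = (2/3, 1/6)
2·[TQF] = -1/3, 2·[FTM] = -1/6
[TQF]:[FTM] = -1/3:-1/6 = 2

[TQF]:[FTM] = 2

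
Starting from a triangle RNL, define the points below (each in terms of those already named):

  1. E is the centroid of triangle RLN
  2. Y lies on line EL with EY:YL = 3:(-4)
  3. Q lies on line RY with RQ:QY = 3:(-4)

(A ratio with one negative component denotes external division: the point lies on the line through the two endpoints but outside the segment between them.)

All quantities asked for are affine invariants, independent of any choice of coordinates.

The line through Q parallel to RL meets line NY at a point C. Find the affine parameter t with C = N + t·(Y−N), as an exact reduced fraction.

Choose coordinates R = (0, 0), N = (1, 0), L = (0, 1).
1. E is the centroid of triangle RLN ⇒ E = (1/3, 1/3)
2. Y lies on line EL with EY:YL = 3:(-4) ⇒ Y = (4/3, -5/3)
3. Q lies on line RY with RQ:QY = 3:(-4) ⇒ Q = (-4, 5)
through Q parallel to RL: direction (0, 1); meets NY at C = (-4, 25)
C = N + t·(Y−N) with t = -15

t = -15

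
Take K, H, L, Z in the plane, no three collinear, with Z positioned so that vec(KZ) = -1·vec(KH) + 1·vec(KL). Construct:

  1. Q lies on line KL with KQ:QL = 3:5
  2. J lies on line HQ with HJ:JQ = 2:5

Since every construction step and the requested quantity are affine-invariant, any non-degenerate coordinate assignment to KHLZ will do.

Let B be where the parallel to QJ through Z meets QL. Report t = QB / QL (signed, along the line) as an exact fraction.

Choose coordinates K = (0, 0), H = (1, 0), L = (0, 1), Z = (-1, 1).
1. Q lies on line KL with KQ:QL = 3:5 ⇒ Q = (0, 3/8)
2. J lies on line HQ with HJ:JQ = 2:5 ⇒ J = (5/7, 3/28)
through Z parallel to QJ: direction (5/7, -15/56); meets QL at B = (0, 5/8)
B = Q + t·(L−Q) with t = 2/5

t = 2/5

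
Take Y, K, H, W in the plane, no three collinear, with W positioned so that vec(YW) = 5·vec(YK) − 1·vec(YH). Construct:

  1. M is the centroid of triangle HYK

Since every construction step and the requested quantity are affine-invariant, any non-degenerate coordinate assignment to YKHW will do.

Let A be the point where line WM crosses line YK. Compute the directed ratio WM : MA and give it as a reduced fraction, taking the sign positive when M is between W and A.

WM:MA = -4

Choose coordinates Y = (0, 0), K = (1, 0), H = (0, 1), W = (5, -1).
1. M is the centroid of triangle HYK ⇒ M = (1/3, 1/3)
line WM meets YK at A = (3/2, 0)
M = W + t·(A−W) with t = 4/3, so WM:MA = 4/3:-1/3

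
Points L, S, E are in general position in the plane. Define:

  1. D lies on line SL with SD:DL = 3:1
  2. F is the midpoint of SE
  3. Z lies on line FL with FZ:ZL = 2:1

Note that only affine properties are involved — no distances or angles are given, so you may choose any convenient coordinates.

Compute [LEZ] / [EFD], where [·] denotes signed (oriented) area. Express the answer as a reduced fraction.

[LEZ]:[EFD] = 4/9

Choose coordinates L = (0, 0), S = (1, 0), E = (0, 1).
1. D lies on line SL with SD:DL = 3:1 ⇒ D = (1/4, 0)
2. F is the midpoint of SE ⇒ F = (1/2, 1/2)
3. Z lies on line FL with FZ:ZL = 2:1 ⇒ Z = (1/6, 1/6)
2·[LEZ] = -1/6, 2·[EFD] = -3/8
[LEZ]:[EFD] = -1/6:-3/8 = 4/9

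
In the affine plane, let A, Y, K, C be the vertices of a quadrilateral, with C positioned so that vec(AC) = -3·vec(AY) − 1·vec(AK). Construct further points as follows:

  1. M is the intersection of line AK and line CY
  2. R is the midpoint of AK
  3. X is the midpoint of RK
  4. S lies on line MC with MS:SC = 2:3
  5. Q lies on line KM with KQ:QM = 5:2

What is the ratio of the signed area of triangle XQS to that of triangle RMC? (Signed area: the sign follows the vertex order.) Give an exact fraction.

[XQS]:[RMC] = 12/35

Work in coordinates with A = (0, 0), Y = (1, 0), K = (0, 1), C = (-3, -1).
1. M is the intersection of line AK and line CY ⇒ M = (0, -1/4)
2. R is the midpoint of AK ⇒ R = (0, 1/2)
3. X is the midpoint of RK ⇒ X = (0, 3/4)
4. S lies on line MC with MS:SC = 2:3 ⇒ S = (-6/5, -11/20)
5. Q lies on line KM with KQ:QM = 5:2 ⇒ Q = (0, 3/28)
2·[XQS] = -27/35, 2·[RMC] = -9/4
[XQS]:[RMC] = -27/35:-9/4 = 12/35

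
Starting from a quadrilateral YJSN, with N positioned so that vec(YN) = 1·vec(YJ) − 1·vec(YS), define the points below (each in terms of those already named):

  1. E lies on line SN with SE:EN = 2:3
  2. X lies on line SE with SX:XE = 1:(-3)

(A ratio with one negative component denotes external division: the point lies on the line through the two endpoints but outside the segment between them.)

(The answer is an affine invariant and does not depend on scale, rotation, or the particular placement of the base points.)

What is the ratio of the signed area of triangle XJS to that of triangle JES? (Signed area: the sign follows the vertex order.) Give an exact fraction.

[XJS]:[JES] = 1/2

Work in coordinates with Y = (0, 0), J = (1, 0), S = (0, 1), N = (1, -1).
1. E lies on line SN with SE:EN = 2:3 ⇒ E = (2/5, 1/5)
2. X lies on line SE with SX:XE = 1:(-3) ⇒ X = (-1/5, 7/5)
2·[XJS] = -1/5, 2·[JES] = -2/5
[XJS]:[JES] = -1/5:-2/5 = 1/2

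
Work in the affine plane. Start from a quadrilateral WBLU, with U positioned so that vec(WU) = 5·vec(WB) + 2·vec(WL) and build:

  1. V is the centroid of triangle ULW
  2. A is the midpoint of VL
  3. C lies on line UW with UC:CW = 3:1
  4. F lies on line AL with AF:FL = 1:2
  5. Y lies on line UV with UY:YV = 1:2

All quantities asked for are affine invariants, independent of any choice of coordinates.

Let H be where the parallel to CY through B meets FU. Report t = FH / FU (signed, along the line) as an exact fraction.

Set W = (0, 0), B = (1, 0), L = (0, 1), U = (5, 2); any affine frame gives the same invariant.
1. V is the centroid of triangle ULW ⇒ V = (5/3, 1)
2. A is the midpoint of VL ⇒ A = (5/6, 1)
3. C lies on line UW with UC:CW = 3:1 ⇒ C = (5/4, 1/2)
4. F lies on line AL with AF:FL = 1:2 ⇒ F = (5/9, 1)
5. Y lies on line UV with UY:YV = 1:2 ⇒ Y = (35/9, 5/3)
through B parallel to CY: direction (95/36, 7/6); meets FU at H = (91/15, 56/25)
H = F + t·(U−F) with t = 31/25

t = 31/25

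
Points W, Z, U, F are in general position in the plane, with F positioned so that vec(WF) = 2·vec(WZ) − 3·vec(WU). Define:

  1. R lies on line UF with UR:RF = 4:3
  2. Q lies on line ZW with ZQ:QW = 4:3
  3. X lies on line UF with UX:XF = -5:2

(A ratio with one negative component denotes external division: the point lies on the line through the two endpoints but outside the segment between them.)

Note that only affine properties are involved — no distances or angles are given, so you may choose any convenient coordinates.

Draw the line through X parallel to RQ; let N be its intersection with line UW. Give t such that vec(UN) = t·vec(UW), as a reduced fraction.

t = 2/3

Assign W = (0, 0), Z = (1, 0), U = (0, 1), F = (2, -3) — the answer is frame-independent, so this choice is without loss of generality.
1. R lies on line UF with UR:RF = 4:3 ⇒ R = (8/7, -9/7)
2. Q lies on line ZW with ZQ:QW = 4:3 ⇒ Q = (3/7, 0)
3. X lies on line UF with UX:XF = -5:2 ⇒ X = (10/3, -17/3)
through X parallel to RQ: direction (-5/7, 9/7); meets UW at N = (0, 1/3)
N = U + t·(W−U) with t = 2/3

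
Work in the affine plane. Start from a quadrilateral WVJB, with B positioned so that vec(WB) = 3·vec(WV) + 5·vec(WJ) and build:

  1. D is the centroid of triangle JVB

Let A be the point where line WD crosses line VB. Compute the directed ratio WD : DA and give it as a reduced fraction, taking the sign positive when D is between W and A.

WD:DA = 8/7

Assign W = (0, 0), V = (1, 0), J = (0, 1), B = (3, 5) — the answer is frame-independent, so this choice is without loss of generality.
1. D is the centroid of triangle JVB ⇒ D = (4/3, 2)
line WD meets VB at A = (5/2, 15/4)
D = W + t·(A−W) with t = 8/15, so WD:DA = 8/15:7/15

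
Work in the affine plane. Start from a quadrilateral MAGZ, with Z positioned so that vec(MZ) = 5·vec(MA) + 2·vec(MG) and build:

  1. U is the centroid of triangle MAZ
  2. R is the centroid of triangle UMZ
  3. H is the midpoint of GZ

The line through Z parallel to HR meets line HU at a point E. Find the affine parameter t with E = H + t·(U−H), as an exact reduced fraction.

t = -26/3

Work in coordinates with M = (0, 0), A = (1, 0), G = (0, 1), Z = (5, 2).
1. U is the centroid of triangle MAZ ⇒ U = (2, 2/3)
2. R is the centroid of triangle UMZ ⇒ R = (7/3, 8/9)
3. H is the midpoint of GZ ⇒ H = (5/2, 3/2)
through Z parallel to HR: direction (-1/6, -11/18); meets HU at E = (41/6, 157/18)
E = H + t·(U−H) with t = -26/3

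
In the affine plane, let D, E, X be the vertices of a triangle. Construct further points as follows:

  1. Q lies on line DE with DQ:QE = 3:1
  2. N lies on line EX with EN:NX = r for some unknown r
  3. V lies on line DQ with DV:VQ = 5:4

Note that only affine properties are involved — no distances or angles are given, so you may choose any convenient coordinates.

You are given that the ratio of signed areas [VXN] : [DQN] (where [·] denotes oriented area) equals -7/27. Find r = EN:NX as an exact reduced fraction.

r = 3

Assign D = (0, 0), E = (1, 0), X = (0, 1) — the answer is frame-independent, so this choice is without loss of generality.
1. Q lies on line DE with DQ:QE = 3:1 ⇒ Q = (3/4, 0)
2. With EN:NX = r, write λ = r/(r+1) so N = E + λ·(X−E); N is affine-linear in λ
3. V lies on line DQ with DV:VQ = 5:4 ⇒ V = (5/12, 0)
Every point depending on N is an affine combination of N and λ-independent points, so each such coordinate is linear in λ; the λ² term in each signed area is a multiple of (X−E)×(X−E) = 0, so 2·[VXN] and 2·[DQN] are each linear in λ. Evaluating at λ=0 and λ=1:
  2·[VXN] = 7/12·λ − 7/12,   2·[DQN] = 3/4·λ
So [VXN]:[DQN] = (7/12·λ − 7/12) / (3/4·λ). Setting this equal to -7/27:
  7/12·λ − 7/12 = -7/27·(3/4·λ)  ⇒  λ = 3/4
Then r = λ/(1−λ) = (3/4)/(1/4) = 3. Check: with r = 3, N = (1/4, 3/4) and [VXN]:[DQN] = -7/27 as required.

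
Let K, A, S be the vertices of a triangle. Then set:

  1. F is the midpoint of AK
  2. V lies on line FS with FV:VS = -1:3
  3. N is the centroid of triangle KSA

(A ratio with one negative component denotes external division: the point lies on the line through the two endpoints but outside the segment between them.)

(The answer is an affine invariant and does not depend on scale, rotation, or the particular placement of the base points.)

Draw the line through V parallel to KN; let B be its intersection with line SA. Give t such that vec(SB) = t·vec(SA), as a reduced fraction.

Assign K = (0, 0), A = (1, 0), S = (0, 1) — the answer is frame-independent, so this choice is without loss of generality.
1. F is the midpoint of AK ⇒ F = (1/2, 0)
2. V lies on line FS with FV:VS = -1:3 ⇒ V = (3/4, -1/2)
3. N is the centroid of triangle KSA ⇒ N = (1/3, 1/3)
through V parallel to KN: direction (1/3, 1/3); meets SA at B = (9/8, -1/8)
B = S + t·(A−S) with t = 9/8

t = 9/8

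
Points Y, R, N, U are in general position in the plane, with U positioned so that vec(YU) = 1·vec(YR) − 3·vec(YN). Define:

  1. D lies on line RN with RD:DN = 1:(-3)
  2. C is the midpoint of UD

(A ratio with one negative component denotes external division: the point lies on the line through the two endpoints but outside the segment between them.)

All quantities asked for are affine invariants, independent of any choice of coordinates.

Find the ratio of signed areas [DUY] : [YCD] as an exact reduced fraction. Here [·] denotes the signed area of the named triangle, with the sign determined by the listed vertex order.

Choose coordinates Y = (0, 0), R = (1, 0), N = (0, 1), U = (1, -3).
1. D lies on line RN with RD:DN = 1:(-3) ⇒ D = (3/2, -1/2)
2. C is the midpoint of UD ⇒ C = (5/4, -7/4)
2·[DUY] = -4, 2·[YCD] = 2
[DUY]:[YCD] = -4:2 = -2

[DUY]:[YCD] = -2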